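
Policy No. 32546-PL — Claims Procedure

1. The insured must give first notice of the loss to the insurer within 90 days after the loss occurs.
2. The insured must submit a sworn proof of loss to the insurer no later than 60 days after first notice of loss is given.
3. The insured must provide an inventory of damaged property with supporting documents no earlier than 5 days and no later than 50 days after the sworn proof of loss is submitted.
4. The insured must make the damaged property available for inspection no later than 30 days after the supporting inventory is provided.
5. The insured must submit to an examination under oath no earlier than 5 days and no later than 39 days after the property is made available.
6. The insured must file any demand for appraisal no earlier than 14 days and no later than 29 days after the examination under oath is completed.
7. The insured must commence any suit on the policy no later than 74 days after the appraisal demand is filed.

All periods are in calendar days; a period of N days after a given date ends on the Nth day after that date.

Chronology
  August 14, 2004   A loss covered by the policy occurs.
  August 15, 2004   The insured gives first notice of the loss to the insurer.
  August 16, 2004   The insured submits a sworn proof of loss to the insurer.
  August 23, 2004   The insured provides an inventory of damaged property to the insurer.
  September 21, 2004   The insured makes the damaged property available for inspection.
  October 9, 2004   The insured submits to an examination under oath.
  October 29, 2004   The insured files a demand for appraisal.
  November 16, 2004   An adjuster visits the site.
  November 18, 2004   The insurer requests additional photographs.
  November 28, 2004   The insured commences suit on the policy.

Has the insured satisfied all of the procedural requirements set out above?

(1) due by August 14, 2004 + 90 days = November 12, 2004; done August 15, 2004 — timely.
(2) due by August 15, 2004 + 60 days = October 14, 2004; done August 16, 2004 — timely.
(3) the permitted window runs from August 16, 2004 + 5 = August 21, 2004 to August 16, 2004 + 50 = October 5, 2004; August 23, 2004 falls inside that range.
(4) due by August 23, 2004 + 30 days = September 22, 2004; September 21, 2004 is within that limit.
(5) the permitted window runs from September 21, 2004 + 5 = September 26, 2004 to September 21, 2004 + 39 = October 30, 2004; done October 9, 2004, which is between those dates.
(6) the permitted window runs from October 9, 2004 + 14 = October 23, 2004 to October 9, 2004 + 29 = November 7, 2004; done October 29, 2004, which is between those dates.
(7) due by October 29, 2004 + 74 days = January 11, 2005; done November 28, 2004 — timely.

Yes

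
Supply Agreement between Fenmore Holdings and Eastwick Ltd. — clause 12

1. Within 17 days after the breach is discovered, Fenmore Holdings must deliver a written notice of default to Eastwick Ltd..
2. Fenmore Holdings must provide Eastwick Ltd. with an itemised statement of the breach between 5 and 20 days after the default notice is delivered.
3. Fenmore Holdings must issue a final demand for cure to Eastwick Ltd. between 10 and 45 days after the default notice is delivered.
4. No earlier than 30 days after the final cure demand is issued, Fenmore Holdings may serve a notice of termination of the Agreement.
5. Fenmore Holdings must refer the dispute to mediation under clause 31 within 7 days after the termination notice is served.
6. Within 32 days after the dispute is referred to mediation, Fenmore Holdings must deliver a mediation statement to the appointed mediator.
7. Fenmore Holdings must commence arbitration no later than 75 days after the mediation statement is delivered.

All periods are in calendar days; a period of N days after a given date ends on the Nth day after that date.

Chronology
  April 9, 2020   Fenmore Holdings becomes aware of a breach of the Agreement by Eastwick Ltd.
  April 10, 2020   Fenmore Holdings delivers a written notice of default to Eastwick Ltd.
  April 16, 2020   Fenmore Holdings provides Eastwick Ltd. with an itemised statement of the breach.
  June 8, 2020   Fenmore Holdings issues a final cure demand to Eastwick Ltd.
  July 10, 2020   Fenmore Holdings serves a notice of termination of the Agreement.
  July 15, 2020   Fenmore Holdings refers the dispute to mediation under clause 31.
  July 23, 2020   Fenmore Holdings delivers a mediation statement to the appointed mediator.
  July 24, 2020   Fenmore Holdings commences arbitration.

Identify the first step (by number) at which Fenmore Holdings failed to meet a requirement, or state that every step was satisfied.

Step 3

Step 1 — counting 17 days from April 9, 2020 (when the breach is discovered) gives a deadline of April 26, 2020; April 10, 2020 is within that limit.
Step 2 — 5 and 20 days from April 10, 2020 (when the default notice is delivered) are April 15, 2020 and April 30, 2020 respectively; April 16, 2020 falls inside that range.
Step 3 — 10 and 45 days from April 10, 2020 (when the default notice is delivered) are April 20, 2020 and May 25, 2020 respectively; done June 8, 2020 — 14 days after the window closed.
The analysis stops there.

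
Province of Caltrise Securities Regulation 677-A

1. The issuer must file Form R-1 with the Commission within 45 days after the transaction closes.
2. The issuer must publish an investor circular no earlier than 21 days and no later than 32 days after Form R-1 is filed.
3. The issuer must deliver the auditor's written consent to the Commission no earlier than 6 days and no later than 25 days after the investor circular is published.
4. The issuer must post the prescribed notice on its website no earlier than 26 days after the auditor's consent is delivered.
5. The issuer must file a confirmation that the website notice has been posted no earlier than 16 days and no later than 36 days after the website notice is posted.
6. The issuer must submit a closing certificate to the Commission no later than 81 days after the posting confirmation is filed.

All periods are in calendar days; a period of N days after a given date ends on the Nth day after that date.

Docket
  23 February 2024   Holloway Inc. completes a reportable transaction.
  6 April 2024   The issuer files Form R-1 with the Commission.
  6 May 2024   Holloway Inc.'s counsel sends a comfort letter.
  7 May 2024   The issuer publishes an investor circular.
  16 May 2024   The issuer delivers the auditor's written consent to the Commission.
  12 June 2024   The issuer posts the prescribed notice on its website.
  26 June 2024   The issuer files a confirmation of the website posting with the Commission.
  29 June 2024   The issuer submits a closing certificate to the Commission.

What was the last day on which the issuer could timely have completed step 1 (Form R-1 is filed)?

Step 1 runs from 23 February 2024, when the transaction closes. 45 days after 23 February 2024 is 8 April 2024.

8 April 2024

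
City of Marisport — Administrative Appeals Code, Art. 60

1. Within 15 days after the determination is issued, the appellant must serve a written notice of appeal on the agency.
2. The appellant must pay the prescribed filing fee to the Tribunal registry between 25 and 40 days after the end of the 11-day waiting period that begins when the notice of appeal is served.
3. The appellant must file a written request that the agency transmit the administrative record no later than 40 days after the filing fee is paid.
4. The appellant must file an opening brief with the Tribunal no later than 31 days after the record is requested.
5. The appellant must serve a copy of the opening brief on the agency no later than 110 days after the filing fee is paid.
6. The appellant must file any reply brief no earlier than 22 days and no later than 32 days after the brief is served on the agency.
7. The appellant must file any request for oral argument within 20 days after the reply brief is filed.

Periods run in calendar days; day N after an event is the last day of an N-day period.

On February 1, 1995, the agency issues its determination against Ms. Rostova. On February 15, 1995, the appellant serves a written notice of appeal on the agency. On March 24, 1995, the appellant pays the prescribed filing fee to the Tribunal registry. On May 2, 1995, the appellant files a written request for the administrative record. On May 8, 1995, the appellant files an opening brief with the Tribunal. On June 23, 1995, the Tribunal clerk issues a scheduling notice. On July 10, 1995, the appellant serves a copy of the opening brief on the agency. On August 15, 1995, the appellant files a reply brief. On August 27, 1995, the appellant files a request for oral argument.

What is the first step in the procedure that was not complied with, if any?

Step 6

Step 1: 15 days after February 1, 1995 (when the determination is issued) is February 16, 1995; done February 15, 1995 — timely.
Step 2: the window is 25–40 days after February 26, 1995 (end of the 11-day waiting period, which began when the notice of appeal is served on February 15, 1995), so March 23, 1995 through April 7, 1995; done March 24, 1995, which is between those dates.
Step 3: 40 days after March 24, 1995 (when the filing fee is paid) is May 3, 1995; May 2, 1995 is within that limit.
Step 4: 31 days after May 2, 1995 (when the record is requested) is June 2, 1995; done May 8, 1995 — timely.
Step 5: 110 days after March 24, 1995 (when the filing fee is paid) is July 12, 1995; completed July 10, 1995, before the deadline.
Step 6: the window is 22–32 days after July 10, 1995 (when the brief is served on the agency), so August 1, 1995 through August 11, 1995; done August 15, 1995 — 4 days after the window closed.
Later steps need not be reached.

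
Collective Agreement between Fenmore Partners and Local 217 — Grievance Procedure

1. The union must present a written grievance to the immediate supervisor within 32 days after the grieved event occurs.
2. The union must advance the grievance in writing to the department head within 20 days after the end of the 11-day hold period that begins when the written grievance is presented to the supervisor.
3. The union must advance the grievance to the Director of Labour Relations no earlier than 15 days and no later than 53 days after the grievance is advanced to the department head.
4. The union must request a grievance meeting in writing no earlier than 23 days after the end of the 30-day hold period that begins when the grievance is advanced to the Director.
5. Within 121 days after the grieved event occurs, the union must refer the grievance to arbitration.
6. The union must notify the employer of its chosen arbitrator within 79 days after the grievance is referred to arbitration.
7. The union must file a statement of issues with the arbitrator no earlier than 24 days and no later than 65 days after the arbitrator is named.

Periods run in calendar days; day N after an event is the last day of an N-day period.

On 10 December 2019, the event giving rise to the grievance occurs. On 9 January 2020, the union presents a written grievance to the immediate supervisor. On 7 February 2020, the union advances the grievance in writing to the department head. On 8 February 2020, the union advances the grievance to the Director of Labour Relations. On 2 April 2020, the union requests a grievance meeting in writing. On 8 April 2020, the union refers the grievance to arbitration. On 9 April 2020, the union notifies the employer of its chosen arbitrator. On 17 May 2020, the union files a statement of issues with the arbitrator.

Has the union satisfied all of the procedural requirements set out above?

Step 1: 32 days after 10 December 2019 (when the grieved event occurs) is 11 January 2020; done 9 January 2020 — timely.
Step 2: 20 days after 20 January 2020 (end of the 11-day hold period, which began when the written grievance is presented to the supervisor on 9 January 2020) is 9 February 2020; completed 7 February 2020, before the deadline.
Step 3: the window is 15–53 days after 7 February 2020 (when the grievance is advanced to the department head), so 22 February 2020 through 31 March 2020; done 8 February 2020 — 14 days before the window opened.
That is the first point of non-compliance.

No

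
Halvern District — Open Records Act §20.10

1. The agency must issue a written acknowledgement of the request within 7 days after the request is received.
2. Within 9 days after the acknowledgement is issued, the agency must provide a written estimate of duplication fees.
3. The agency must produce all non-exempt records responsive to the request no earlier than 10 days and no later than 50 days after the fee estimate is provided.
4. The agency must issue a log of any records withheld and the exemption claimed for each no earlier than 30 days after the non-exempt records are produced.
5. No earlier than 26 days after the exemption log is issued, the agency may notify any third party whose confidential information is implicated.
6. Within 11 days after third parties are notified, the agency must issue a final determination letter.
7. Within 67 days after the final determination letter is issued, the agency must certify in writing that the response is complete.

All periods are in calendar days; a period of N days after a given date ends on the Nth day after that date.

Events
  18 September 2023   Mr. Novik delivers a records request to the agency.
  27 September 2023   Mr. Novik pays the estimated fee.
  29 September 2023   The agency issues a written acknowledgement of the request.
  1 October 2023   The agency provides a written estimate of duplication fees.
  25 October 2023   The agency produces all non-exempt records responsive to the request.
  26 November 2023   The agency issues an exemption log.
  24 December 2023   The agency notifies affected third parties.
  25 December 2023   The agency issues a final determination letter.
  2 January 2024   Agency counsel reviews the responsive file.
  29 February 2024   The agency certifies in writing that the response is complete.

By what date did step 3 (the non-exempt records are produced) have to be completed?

Step 3 runs from 1 October 2023, when the fee estimate is provided. The window is 10–50 days after 1 October 2023; it closes on 20 November 2023.

20 November 2023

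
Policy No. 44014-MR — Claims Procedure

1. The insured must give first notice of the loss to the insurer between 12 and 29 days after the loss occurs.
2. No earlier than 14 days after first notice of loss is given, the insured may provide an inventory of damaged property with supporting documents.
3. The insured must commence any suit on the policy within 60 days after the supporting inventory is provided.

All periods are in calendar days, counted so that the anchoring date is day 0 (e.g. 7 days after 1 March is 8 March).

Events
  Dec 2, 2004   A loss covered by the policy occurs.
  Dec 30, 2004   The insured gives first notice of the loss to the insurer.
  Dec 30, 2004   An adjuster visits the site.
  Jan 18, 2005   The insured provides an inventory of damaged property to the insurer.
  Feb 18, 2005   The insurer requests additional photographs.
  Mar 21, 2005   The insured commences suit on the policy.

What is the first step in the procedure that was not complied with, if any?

Step 3

Step 1: the window is 12–29 days after Dec 2, 2004 (when the loss occurs), so Dec 14, 2004 through Dec 31, 2004; done Dec 30, 2004, which is between those dates.
Step 2: the earliest permitted date is 14 days after Dec 30, 2004 (when first notice of loss is given), i.e. Jan 13, 2005; done Jan 18, 2005 — permitted.
Step 3: 60 days after Jan 18, 2005 (when the supporting inventory is provided) is Mar 19, 2005; not done until Mar 21, 2005, 2 days after the deadline.
That is the first point of non-compliance.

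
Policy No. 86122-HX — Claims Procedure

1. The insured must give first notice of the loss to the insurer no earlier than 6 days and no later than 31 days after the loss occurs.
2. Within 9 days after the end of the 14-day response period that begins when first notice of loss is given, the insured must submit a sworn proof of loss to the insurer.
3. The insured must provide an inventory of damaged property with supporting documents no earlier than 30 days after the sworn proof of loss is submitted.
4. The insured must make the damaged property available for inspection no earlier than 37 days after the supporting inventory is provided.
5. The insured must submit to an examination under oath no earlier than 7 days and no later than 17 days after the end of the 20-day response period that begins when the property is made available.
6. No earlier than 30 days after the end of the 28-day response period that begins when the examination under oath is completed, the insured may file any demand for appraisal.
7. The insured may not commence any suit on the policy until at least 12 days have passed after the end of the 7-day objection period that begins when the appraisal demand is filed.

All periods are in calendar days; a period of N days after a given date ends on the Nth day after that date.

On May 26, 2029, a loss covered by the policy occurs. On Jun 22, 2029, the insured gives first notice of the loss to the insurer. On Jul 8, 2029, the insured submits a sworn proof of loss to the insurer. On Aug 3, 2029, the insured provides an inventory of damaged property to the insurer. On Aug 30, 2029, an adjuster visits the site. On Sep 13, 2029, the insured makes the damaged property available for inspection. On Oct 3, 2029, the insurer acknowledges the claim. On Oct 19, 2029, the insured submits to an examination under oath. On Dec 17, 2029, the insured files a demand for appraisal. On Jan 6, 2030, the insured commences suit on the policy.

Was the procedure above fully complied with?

No

(1) the permitted window runs from May 26, 2029 + 6 = Jun 1, 2029 to May 26, 2029 + 31 = Jun 26, 2029; Jun 22, 2029 falls inside that range.
(2) due by Jul 6, 2029 + 9 days = Jul 15, 2029; completed Jul 8, 2029, before the deadline.
(3) permitted from Jul 8, 2029 + 30 days = Aug 7, 2029 onward; acted on Aug 3, 2029, 4 days prematurely.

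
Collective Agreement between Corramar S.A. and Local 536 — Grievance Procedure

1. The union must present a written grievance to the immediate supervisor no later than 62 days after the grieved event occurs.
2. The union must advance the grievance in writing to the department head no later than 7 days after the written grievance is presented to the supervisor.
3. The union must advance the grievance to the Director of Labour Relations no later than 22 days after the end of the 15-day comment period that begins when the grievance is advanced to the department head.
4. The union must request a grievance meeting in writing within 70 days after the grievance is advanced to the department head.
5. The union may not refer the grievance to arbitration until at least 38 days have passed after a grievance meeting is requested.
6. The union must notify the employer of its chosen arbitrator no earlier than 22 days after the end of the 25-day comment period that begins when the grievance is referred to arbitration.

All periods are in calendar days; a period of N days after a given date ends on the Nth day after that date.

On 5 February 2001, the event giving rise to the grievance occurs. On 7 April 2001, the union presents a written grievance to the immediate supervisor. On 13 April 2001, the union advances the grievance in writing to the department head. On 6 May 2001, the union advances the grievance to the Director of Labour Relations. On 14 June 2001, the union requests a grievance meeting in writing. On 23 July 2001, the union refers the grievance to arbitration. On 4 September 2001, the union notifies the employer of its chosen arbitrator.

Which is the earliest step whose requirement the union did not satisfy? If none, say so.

Step 6

Step 1: 62 days after 5 February 2001 (when the grieved event occurs) is 8 April 2001; completed 7 April 2001, before the deadline.
Step 2: 7 days after 7 April 2001 (when the written grievance is presented to the supervisor) is 14 April 2001; done 13 April 2001 — timely.
Step 3: 22 days after 28 April 2001 (end of the 15-day comment period, which began when the grievance is advanced to the department head on 13 April 2001) is 20 May 2001; completed 6 May 2001, before the deadline.
Step 4: 70 days after 13 April 2001 (when the grievance is advanced to the department head) is 22 June 2001; done 14 June 2001 — timely.
Step 5: the earliest permitted date is 38 days after 14 June 2001 (when a grievance meeting is requested), i.e. 22 July 2001; done 23 July 2001, after the minimum wait.
Step 6: the earliest permitted date is 22 days after 17 August 2001 (end of the 25-day comment period, which began when the grievance is referred to arbitration on 23 July 2001), i.e. 8 September 2001; done 4 September 2001 — 4 days too early.
Later steps need not be reached.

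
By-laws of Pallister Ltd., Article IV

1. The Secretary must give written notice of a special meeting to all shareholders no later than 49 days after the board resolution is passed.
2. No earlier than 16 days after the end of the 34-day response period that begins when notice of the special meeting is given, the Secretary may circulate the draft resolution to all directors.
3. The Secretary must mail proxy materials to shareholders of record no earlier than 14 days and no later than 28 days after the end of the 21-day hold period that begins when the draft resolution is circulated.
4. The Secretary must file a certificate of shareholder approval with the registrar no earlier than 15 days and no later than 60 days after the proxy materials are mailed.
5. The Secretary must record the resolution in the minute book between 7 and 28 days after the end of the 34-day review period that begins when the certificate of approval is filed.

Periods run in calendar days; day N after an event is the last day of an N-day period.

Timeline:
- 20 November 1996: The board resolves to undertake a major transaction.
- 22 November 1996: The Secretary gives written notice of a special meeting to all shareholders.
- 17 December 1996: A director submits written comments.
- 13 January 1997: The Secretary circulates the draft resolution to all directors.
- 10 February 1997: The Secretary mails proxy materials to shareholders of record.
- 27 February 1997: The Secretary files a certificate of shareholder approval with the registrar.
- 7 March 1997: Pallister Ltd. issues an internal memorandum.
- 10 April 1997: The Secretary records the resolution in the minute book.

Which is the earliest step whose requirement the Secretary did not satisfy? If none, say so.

Step 3

Step 1: 49 days after 20 November 1996 (when the board resolution is passed) is 8 January 1997; done 22 November 1996 — timely.
Step 2: the earliest permitted date is 16 days after 26 December 1996 (end of the 34-day response period, which began when notice of the special meeting is given on 22 November 1996), i.e. 11 January 1997; done 13 January 1997 — permitted.
Step 3: the window is 14–28 days after 3 February 1997 (end of the 21-day hold period, which began when the draft resolution is circulated on 13 January 1997), so 17 February 1997 through 3 March 1997; 10 February 1997 is 7 days too early.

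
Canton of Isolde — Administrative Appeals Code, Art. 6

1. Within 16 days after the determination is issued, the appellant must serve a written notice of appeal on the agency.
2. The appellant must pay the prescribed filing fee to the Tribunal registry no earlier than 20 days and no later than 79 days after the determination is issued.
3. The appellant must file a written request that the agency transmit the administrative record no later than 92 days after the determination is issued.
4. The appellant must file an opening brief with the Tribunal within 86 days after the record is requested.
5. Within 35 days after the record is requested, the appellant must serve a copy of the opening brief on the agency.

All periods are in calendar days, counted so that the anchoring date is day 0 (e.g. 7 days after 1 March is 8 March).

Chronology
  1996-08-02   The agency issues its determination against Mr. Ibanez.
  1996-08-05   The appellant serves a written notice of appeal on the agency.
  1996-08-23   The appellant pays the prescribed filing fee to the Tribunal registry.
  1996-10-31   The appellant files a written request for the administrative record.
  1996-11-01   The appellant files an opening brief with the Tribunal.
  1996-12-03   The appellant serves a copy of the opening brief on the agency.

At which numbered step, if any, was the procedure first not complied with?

Step 1 — counting 16 days from 1996-08-02 (when the determination is issued) gives a deadline of 1996-08-18; 1996-08-05 is within that limit.
Step 2 — 20 and 79 days from 1996-08-02 (when the determination is issued) are 1996-08-22 and 1996-10-20 respectively; done 1996-08-23 — within the window.
Step 3 — counting 92 days from 1996-08-02 (when the determination is issued) gives a deadline of 1996-11-02; 1996-10-31 is within that limit.
Step 4 — counting 86 days from 1996-10-31 (when the record is requested) gives a deadline of 1997-01-25; completed 1996-11-01, before the deadline.
Step 5 — counting 35 days from 1996-10-31 (when the record is requested) gives a deadline of 1996-12-05; done 1996-12-03 — timely.

None — every step was satisfied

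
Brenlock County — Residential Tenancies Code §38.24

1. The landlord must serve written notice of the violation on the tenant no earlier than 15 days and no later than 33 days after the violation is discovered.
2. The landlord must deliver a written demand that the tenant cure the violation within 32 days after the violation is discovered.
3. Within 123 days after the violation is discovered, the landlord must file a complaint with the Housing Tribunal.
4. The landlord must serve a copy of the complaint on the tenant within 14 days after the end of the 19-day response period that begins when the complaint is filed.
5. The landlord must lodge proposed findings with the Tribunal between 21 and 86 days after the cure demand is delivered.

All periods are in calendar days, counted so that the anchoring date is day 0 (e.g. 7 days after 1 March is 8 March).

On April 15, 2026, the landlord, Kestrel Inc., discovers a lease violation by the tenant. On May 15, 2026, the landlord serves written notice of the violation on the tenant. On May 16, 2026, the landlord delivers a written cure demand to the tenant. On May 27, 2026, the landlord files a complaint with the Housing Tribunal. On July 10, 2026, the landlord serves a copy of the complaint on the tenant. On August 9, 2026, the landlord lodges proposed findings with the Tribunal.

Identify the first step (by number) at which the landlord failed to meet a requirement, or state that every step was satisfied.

Step 1: the window is 15–33 days after April 15, 2026 (when the violation is discovered), so April 30, 2026 through May 18, 2026; done May 15, 2026, which is between those dates.
Step 2: 32 days after April 15, 2026 (when the violation is discovered) is May 17, 2026; done May 16, 2026 — timely.
Step 3: 123 days after April 15, 2026 (when the violation is discovered) is August 16, 2026; May 27, 2026 is within that limit.
Step 4: 14 days after June 15, 2026 (end of the 19-day response period, which began when the complaint is filed on May 27, 2026) is June 29, 2026; July 10, 2026 misses that deadline by 11 days.
Later steps need not be reached.

Step 4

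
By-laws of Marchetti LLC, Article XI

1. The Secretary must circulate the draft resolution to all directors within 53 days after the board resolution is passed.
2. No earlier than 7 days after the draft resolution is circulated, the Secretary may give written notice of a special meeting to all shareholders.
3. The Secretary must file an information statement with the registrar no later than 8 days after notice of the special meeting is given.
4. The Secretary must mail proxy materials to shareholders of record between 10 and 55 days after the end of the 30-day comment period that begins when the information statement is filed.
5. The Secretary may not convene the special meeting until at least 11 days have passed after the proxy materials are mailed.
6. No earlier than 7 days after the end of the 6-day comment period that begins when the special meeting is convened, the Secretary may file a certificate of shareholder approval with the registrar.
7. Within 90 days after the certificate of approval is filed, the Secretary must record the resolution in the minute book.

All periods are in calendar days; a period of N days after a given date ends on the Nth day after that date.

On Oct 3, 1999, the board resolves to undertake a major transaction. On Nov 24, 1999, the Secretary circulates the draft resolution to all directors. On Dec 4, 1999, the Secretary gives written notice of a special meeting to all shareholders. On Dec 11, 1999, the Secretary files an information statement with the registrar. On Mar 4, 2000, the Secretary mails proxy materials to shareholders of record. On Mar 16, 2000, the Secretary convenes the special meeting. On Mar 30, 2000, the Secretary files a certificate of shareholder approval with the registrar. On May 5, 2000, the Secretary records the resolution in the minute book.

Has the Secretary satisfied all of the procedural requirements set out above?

(1) due by Oct 3, 1999 + 53 days = Nov 25, 1999; completed Nov 24, 1999, before the deadline.
(2) permitted from Nov 24, 1999 + 7 days = Dec 1, 1999 onward; done Dec 4, 1999 — permitted.
(3) due by Dec 4, 1999 + 8 days = Dec 12, 1999; completed Dec 11, 1999, before the deadline.
(4) the permitted window runs from Jan 10, 2000 + 10 = Jan 20, 2000 to Jan 10, 2000 + 55 = Mar 5, 2000; Mar 4, 2000 falls inside that range.
(5) permitted from Mar 4, 2000 + 11 days = Mar 15, 2000 onward; done Mar 16, 2000 — permitted.
(6) permitted from Mar 22, 2000 + 7 days = Mar 29, 2000 onward; done Mar 30, 2000, after the minimum wait.
(7) due by Mar 30, 2000 + 90 days = Jun 28, 2000; May 5, 2000 is within that limit.

Yes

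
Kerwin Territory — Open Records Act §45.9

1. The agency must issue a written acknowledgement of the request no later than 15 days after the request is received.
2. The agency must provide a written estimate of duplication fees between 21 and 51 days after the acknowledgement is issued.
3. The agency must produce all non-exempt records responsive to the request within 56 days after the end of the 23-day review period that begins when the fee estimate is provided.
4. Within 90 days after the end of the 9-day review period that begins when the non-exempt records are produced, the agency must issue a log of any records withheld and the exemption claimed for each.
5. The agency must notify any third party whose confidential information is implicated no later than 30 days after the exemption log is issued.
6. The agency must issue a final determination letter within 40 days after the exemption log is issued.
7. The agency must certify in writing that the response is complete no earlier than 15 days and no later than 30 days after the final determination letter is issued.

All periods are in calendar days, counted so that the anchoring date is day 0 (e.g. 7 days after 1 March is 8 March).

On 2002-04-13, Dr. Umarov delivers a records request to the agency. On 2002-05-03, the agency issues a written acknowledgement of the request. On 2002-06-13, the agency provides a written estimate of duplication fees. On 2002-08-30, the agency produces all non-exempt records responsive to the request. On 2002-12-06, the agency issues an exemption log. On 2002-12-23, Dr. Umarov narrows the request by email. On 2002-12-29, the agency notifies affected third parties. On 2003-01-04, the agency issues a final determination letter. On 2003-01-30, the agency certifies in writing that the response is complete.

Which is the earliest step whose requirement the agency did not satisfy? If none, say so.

Step 1

Step 1 — counting 15 days from 2002-04-13 (when the request is received) gives a deadline of 2002-04-28; 2002-05-03 misses that deadline by 5 days.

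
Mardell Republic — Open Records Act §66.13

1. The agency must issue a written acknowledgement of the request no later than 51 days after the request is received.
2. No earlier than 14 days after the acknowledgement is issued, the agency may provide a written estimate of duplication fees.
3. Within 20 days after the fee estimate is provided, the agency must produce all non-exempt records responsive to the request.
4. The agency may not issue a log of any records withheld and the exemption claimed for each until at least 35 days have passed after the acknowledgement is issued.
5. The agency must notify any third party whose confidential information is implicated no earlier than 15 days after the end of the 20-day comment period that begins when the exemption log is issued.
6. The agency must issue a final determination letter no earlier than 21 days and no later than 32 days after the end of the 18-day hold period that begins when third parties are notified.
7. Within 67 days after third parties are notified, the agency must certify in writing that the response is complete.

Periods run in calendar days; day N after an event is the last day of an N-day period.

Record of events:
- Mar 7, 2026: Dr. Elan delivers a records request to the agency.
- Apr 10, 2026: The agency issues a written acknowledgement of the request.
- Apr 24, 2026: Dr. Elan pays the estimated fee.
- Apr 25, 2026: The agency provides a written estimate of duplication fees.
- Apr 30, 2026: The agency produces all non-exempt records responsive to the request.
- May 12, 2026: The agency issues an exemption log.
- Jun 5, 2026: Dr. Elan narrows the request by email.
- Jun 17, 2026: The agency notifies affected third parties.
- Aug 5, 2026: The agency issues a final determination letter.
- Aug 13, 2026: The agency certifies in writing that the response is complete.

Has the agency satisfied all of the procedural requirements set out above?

No

Step 1 — counting 51 days from Mar 7, 2026 (when the request is received) gives a deadline of Apr 27, 2026; done Apr 10, 2026 — timely.
Step 2 — must wait 14 days from Apr 10, 2026 (when the acknowledgement is issued), so not before Apr 24, 2026; Apr 25, 2026 is on or after that date.
Step 3 — counting 20 days from Apr 25, 2026 (when the fee estimate is provided) gives a deadline of May 15, 2026; Apr 30, 2026 is within that limit.
Step 4 — must wait 35 days from Apr 10, 2026 (when the acknowledgement is issued), so not before May 15, 2026; May 12, 2026 is 3 days before the earliest permitted date.
No need to go further; step 4 was not satisfied.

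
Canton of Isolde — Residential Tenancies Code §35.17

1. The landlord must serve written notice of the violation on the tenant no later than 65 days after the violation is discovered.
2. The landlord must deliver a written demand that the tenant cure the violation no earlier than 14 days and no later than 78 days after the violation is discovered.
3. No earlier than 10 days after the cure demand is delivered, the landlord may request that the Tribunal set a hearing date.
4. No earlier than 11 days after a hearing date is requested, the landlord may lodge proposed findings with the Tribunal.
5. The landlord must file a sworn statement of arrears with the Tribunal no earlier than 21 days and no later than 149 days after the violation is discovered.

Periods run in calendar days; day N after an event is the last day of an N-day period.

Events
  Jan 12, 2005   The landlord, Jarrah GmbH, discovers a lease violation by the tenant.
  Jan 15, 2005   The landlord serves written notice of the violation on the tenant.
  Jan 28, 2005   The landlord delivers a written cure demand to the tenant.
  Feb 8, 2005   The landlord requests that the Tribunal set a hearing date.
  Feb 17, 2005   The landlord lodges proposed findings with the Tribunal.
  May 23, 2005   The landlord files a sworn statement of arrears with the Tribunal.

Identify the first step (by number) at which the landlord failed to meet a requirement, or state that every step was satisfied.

Step 1 — counting 65 days from Jan 12, 2005 (when the violation is discovered) gives a deadline of Mar 18, 2005; done Jan 15, 2005 — timely.
Step 2 — 14 and 78 days from Jan 12, 2005 (when the violation is discovered) are Jan 26, 2005 and Mar 31, 2005 respectively; done Jan 28, 2005, which is between those dates.
Step 3 — must wait 10 days from Jan 28, 2005 (when the cure demand is delivered), so not before Feb 7, 2005; done Feb 8, 2005, after the minimum wait.
Step 4 — must wait 11 days from Feb 8, 2005 (when a hearing date is requested), so not before Feb 19, 2005; done Feb 17, 2005 — 2 days too early.

Step 4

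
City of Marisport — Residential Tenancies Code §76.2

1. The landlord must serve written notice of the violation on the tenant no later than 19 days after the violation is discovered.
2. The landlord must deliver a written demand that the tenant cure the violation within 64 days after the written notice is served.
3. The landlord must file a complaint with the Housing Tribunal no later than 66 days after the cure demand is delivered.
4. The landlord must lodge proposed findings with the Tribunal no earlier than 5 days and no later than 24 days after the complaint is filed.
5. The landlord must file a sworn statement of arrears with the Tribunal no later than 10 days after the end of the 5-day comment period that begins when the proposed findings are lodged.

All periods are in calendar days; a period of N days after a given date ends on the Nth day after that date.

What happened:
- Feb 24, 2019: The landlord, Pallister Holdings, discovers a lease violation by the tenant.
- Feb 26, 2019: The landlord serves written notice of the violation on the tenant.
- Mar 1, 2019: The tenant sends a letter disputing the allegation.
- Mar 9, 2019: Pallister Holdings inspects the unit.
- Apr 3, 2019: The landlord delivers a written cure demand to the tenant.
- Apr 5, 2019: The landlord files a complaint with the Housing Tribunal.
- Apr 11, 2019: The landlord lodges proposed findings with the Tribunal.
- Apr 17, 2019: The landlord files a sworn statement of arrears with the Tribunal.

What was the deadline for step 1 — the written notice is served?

Mar 15, 2019

Step 1 runs from Feb 24, 2019, when the violation is discovered. 19 days after Feb 24, 2019 is Mar 15, 2019.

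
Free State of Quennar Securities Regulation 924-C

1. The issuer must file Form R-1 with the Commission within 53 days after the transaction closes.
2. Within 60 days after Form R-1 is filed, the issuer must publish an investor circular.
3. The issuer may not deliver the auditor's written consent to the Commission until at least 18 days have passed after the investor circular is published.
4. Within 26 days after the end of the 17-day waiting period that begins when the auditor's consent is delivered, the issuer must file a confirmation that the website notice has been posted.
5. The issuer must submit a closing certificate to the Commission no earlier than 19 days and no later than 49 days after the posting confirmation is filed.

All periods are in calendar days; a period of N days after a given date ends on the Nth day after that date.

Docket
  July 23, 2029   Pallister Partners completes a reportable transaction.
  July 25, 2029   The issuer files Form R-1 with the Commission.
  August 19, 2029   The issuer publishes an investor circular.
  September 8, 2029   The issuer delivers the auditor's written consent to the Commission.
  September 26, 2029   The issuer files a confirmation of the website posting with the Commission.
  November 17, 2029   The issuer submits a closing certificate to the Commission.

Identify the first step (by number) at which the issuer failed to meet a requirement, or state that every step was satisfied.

Step 5

(1) due by July 23, 2029 + 53 days = September 14, 2029; completed July 25, 2029, before the deadline.
(2) due by July 25, 2029 + 60 days = September 23, 2029; August 19, 2029 is within that limit.
(3) permitted from August 19, 2029 + 18 days = September 6, 2029 onward; done September 8, 2029 — permitted.
(4) due by September 25, 2029 + 26 days = October 21, 2029; completed September 26, 2029, before the deadline.
(5) the permitted window runs from September 26, 2029 + 19 = October 15, 2029 to September 26, 2029 + 49 = November 14, 2029; November 17, 2029 is 3 days past the end of the window.
Later steps need not be reached.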